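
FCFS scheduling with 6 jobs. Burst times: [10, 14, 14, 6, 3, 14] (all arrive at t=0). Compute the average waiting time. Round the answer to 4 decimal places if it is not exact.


FCFS order (as given): [10, 14, 14, 6, 3, 14]
Waiting times:
  Job 1: wait = 0
  Job 2: wait = 10
  Job 3: wait = 24
  Job 4: wait = 38
  Job 5: wait = 44
  Job 6: wait = 47
Sum of waiting times = 163
Average waiting time = 163/6 = 27.1667

27.1667


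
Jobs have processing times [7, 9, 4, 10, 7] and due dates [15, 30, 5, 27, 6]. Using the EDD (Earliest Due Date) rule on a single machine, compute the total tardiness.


Sort by due date (EDD order): [(4, 5), (7, 6), (7, 15), (10, 27), (9, 30)]
Compute completion times and tardiness:
  Job 1: p=4, d=5, C=4, tardiness=max(0,4-5)=0
  Job 2: p=7, d=6, C=11, tardiness=max(0,11-6)=5
  Job 3: p=7, d=15, C=18, tardiness=max(0,18-15)=3
  Job 4: p=10, d=27, C=28, tardiness=max(0,28-27)=1
  Job 5: p=9, d=30, C=37, tardiness=max(0,37-30)=7
Total tardiness = 16

16


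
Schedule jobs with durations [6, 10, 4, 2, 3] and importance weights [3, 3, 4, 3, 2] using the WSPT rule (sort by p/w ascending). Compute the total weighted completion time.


Compute p/w ratios and sort ascending (WSPT): [(2, 3), (4, 4), (3, 2), (6, 3), (10, 3)]
Compute weighted completion times:
  Job (p=2,w=3): C=2, w*C=3*2=6
  Job (p=4,w=4): C=6, w*C=4*6=24
  Job (p=3,w=2): C=9, w*C=2*9=18
  Job (p=6,w=3): C=15, w*C=3*15=45
  Job (p=10,w=3): C=25, w*C=3*25=75
Total weighted completion time = 168

168


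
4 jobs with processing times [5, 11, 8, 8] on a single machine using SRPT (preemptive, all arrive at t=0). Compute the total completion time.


Since all jobs arrive at t=0, SRPT equals SPT ordering.
SPT order: [5, 8, 8, 11]
Completion times:
  Job 1: p=5, C=5
  Job 2: p=8, C=13
  Job 3: p=8, C=21
  Job 4: p=11, C=32
Total completion time = 5 + 13 + 21 + 32 = 71

71


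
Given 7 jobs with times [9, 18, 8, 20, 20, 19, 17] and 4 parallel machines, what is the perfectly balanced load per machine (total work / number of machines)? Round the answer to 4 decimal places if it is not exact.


Total processing time = 9 + 18 + 8 + 20 + 20 + 19 + 17 = 111
Number of machines = 4
Ideal balanced load = 111 / 4 = 27.75

27.75


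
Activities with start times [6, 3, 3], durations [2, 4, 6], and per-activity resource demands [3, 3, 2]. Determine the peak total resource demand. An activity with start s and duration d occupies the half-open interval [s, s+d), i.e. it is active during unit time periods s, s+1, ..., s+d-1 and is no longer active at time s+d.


Each activity i is active on [start_i, start_i + duration_i).
Compute total resource usage per time slot:
  t=0: active resources = [], total = 0
  t=1: active resources = [], total = 0
  t=2: active resources = [], total = 0
  t=3: active resources = [3, 2], total = 5
  t=4: active resources = [3, 2], total = 5
  t=5: active resources = [3, 2], total = 5
  t=6: active resources = [3, 3, 2], total = 8
  t=7: active resources = [3, 2], total = 5
  t=8: active resources = [2], total = 2
Peak resource demand = 8

8


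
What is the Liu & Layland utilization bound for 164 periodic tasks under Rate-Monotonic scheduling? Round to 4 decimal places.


Compute 2^(1/164) = 1.0042354515
Subtract 1: 1.0042354515 - 1 = 0.0042354515
Multiply by n: 164 * 0.0042354515 = 0.6946140460
Round to 4 dp: 0.6946

0.6946


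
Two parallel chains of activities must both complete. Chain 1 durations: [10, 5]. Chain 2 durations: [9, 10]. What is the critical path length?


Path A total = 10 + 5 = 15
Path B total = 9 + 10 = 19
Critical path = longest path = max(15, 19) = 19

19


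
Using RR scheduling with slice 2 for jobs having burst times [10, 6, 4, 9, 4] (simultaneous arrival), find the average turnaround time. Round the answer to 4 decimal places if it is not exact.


Time quantum = 2
Execution trace:
  J1 runs 2 units, time = 2
  J2 runs 2 units, time = 4
  J3 runs 2 units, time = 6
  J4 runs 2 units, time = 8
  J5 runs 2 units, time = 10
  J1 runs 2 units, time = 12
  J2 runs 2 units, time = 14
  J3 runs 2 units, time = 16
  J4 runs 2 units, time = 18
  J5 runs 2 units, time = 20
  J1 runs 2 units, time = 22
  J2 runs 2 units, time = 24
  J4 runs 2 units, time = 26
  J1 runs 2 units, time = 28
  J4 runs 2 units, time = 30
  J1 runs 2 units, time = 32
  J4 runs 1 units, time = 33
Finish times: [32, 24, 16, 33, 20]
Average turnaround = 125/5 = 25.0

25.0


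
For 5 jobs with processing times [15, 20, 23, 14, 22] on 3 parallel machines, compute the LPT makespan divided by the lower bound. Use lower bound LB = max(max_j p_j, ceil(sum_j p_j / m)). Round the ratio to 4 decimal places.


LPT order: [23, 22, 20, 15, 14]
Machine loads after assignment: [23, 36, 35]
LPT makespan = 36
Lower bound = max(max_job, ceil(total/3)) = max(23, 32) = 32
Ratio = 36 / 32 = 1.125

1.125


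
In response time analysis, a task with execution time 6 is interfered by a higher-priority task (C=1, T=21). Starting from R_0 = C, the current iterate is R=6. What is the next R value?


R_next = C + ceil(R_prev / T_hp) * C_hp
ceil(6 / 21) = ceil(0.2857) = 1
Interference = 1 * 1 = 1
R_next = 6 + 1 = 7

7


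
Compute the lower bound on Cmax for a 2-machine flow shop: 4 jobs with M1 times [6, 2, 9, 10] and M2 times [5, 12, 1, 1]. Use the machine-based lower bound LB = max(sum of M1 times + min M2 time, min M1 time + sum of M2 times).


LB1 = sum(M1 times) + min(M2 times) = 27 + 1 = 28
LB2 = min(M1 times) + sum(M2 times) = 2 + 19 = 21
Lower bound = max(LB1, LB2) = max(28, 21) = 28

28


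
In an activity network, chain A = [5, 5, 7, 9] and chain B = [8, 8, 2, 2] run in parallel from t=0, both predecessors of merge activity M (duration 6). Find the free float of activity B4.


ES(B4) = sum of predecessors on chain B = 18
EF(B4) = ES + duration = 18 + 2 = 20
Successor of B4 is M. ES(M) = max(sum(A), sum(B)) = max(26, 20) = 26
Free float = ES(successor) - EF(current) = 26 - 20 = 6

6


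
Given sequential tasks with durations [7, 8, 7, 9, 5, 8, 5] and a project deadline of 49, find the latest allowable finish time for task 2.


LF(activity 2) = deadline - sum of successor durations
Successors: activities 3 through 7 with durations [7, 9, 5, 8, 5]
Sum of successor durations = 34
LF = 49 - 34 = 15

15


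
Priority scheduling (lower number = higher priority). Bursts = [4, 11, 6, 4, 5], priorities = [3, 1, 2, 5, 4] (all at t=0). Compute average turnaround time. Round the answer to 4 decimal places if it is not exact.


Sort by priority (ascending = highest first):
Order: [(1, 11), (2, 6), (3, 4), (4, 5), (5, 4)]
Completion times:
  Priority 1, burst=11, C=11
  Priority 2, burst=6, C=17
  Priority 3, burst=4, C=21
  Priority 4, burst=5, C=26
  Priority 5, burst=4, C=30
Average turnaround = 105/5 = 21.0

21.0


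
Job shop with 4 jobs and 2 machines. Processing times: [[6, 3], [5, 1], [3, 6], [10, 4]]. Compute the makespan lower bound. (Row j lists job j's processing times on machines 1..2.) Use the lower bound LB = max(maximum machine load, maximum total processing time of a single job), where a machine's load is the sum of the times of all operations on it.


Machine loads:
  Machine 1: 6 + 5 + 3 + 10 = 24
  Machine 2: 3 + 1 + 6 + 4 = 14
Max machine load = 24
Job totals:
  Job 1: 9
  Job 2: 6
  Job 3: 9
  Job 4: 14
Max job total = 14
Lower bound = max(24, 14) = 24

24


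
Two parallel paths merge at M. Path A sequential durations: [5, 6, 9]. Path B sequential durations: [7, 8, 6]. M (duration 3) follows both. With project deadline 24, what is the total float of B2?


Forward pass: ES(B2) = sum of predecessors on chain B = 7
EF = ES + duration = 7 + 8 = 15
Backward pass: LF(M) = deadline = 24; LS(M) = 24 - 3 = 21
LF(B2) = LS(M) - sum(successors on chain B) = 21 - 6 = 15
LS = LF - duration = 15 - 8 = 7
Total float = LS - ES = 7 - 7 = 0

0


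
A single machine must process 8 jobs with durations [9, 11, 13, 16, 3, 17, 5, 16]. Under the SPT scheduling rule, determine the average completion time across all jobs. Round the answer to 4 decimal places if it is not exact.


Sort jobs by processing time (SPT order): [3, 5, 9, 11, 13, 16, 16, 17]
Compute completion times sequentially:
  Job 1: processing = 3, completes at 3
  Job 2: processing = 5, completes at 8
  Job 3: processing = 9, completes at 17
  Job 4: processing = 11, completes at 28
  Job 5: processing = 13, completes at 41
  Job 6: processing = 16, completes at 57
  Job 7: processing = 16, completes at 73
  Job 8: processing = 17, completes at 90
Sum of completion times = 317
Average completion time = 317/8 = 39.625

39.625


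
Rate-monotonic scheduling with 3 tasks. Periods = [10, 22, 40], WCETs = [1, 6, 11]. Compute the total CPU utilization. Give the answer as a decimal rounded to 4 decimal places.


Compute individual utilizations (exact fractions):
  Task 1: C/T = 1/10 (approx. 0.1)
  Task 2: C/T = 6/22 = 3/11 (approx. 0.2727)
  Task 3: C/T = 11/40 (approx. 0.275)
Total utilization U = 1/10 + 3/11 + 11/40 = 57/88
Rounded to 4 decimal places: U = 0.6477
RM (Liu & Layland) bound for 3 tasks = 0.779763; compare with U = 57/88 (approx. 0.647727)
U <= bound, so schedulable by RM sufficient condition.

0.6477


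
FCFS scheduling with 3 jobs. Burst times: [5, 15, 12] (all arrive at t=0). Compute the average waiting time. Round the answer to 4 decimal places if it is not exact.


FCFS order (as given): [5, 15, 12]
Waiting times:
  Job 1: wait = 0
  Job 2: wait = 5
  Job 3: wait = 20
Sum of waiting times = 25
Average waiting time = 25/3 = 8.3333

8.3333


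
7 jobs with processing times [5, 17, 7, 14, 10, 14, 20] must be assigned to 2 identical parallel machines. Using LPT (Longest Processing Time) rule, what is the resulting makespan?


Sort jobs in decreasing order (LPT): [20, 17, 14, 14, 10, 7, 5]
Assign each job to the least loaded machine:
  Machine 1: jobs [20, 14, 7, 5], load = 46
  Machine 2: jobs [17, 14, 10], load = 41
Makespan = max load = 46

46


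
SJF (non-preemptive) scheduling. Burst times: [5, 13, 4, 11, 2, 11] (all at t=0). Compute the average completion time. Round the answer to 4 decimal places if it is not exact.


SJF order (ascending): [2, 4, 5, 11, 11, 13]
Completion times:
  Job 1: burst=2, C=2
  Job 2: burst=4, C=6
  Job 3: burst=5, C=11
  Job 4: burst=11, C=22
  Job 5: burst=11, C=33
  Job 6: burst=13, C=46
Average completion = 120/6 = 20.0

20.0


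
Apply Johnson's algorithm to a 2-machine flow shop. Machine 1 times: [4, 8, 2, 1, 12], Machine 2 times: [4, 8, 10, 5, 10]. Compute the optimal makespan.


Apply Johnson's rule:
  Group 1 (a <= b): [(4, 1, 5), (3, 2, 10), (1, 4, 4), (2, 8, 8)]
  Group 2 (a > b): [(5, 12, 10)]
Optimal job order: [4, 3, 1, 2, 5]
Schedule:
  Job 4: M1 done at 1, M2 done at 6
  Job 3: M1 done at 3, M2 done at 16
  Job 1: M1 done at 7, M2 done at 20
  Job 2: M1 done at 15, M2 done at 28
  Job 5: M1 done at 27, M2 done at 38
Makespan = 38

38


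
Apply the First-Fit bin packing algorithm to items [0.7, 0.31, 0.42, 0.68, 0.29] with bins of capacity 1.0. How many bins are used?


Place items sequentially using First-Fit:
  Item 0.7 -> new Bin 1
  Item 0.31 -> new Bin 2
  Item 0.42 -> Bin 2 (now 0.73)
  Item 0.68 -> new Bin 3
  Item 0.29 -> Bin 1 (now 0.99)
Total bins used = 3

3


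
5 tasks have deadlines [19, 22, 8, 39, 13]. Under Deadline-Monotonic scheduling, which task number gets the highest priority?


Sort tasks by relative deadline (ascending):
  Task 3: deadline = 8
  Task 5: deadline = 13
  Task 1: deadline = 19
  Task 2: deadline = 22
  Task 4: deadline = 39
Priority order (highest first): [3, 5, 1, 2, 4]
Highest priority task = 3

3


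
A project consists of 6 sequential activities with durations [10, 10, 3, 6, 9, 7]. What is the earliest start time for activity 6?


Activity 6 starts after activities 1 through 5 complete.
Predecessor durations: [10, 10, 3, 6, 9]
ES = 10 + 10 + 3 + 6 + 9 = 38

38


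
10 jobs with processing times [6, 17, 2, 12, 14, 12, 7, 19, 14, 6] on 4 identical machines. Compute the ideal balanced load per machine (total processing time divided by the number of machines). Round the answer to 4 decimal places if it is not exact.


Total processing time = 6 + 17 + 2 + 12 + 14 + 12 + 7 + 19 + 14 + 6 = 109
Number of machines = 4
Ideal balanced load = 109 / 4 = 27.25

27.25


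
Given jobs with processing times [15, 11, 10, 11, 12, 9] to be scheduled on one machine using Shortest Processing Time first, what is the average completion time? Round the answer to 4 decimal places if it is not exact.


Sort jobs by processing time (SPT order): [9, 10, 11, 11, 12, 15]
Compute completion times sequentially:
  Job 1: processing = 9, completes at 9
  Job 2: processing = 10, completes at 19
  Job 3: processing = 11, completes at 30
  Job 4: processing = 11, completes at 41
  Job 5: processing = 12, completes at 53
  Job 6: processing = 15, completes at 68
Sum of completion times = 220
Average completion time = 220/6 = 36.6667

36.6667


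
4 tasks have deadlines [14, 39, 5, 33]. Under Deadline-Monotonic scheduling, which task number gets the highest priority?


Sort tasks by relative deadline (ascending):
  Task 3: deadline = 5
  Task 1: deadline = 14
  Task 4: deadline = 33
  Task 2: deadline = 39
Priority order (highest first): [3, 1, 4, 2]
Highest priority task = 3

3


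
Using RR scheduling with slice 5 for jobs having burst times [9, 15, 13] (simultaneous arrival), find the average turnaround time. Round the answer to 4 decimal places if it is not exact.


Time quantum = 5
Execution trace:
  J1 runs 5 units, time = 5
  J2 runs 5 units, time = 10
  J3 runs 5 units, time = 15
  J1 runs 4 units, time = 19
  J2 runs 5 units, time = 24
  J3 runs 5 units, time = 29
  J2 runs 5 units, time = 34
  J3 runs 3 units, time = 37
Finish times: [19, 34, 37]
Average turnaround = 90/3 = 30.0

30.0


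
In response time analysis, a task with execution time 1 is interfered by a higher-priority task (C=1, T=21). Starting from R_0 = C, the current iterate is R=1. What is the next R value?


R_next = C + ceil(R_prev / T_hp) * C_hp
ceil(1 / 21) = ceil(0.0476) = 1
Interference = 1 * 1 = 1
R_next = 1 + 1 = 2

2


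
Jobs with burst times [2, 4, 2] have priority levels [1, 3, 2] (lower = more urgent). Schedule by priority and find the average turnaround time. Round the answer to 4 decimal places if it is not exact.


Sort by priority (ascending = highest first):
Order: [(1, 2), (2, 2), (3, 4)]
Completion times:
  Priority 1, burst=2, C=2
  Priority 2, burst=2, C=4
  Priority 3, burst=4, C=8
Average turnaround = 14/3 = 4.6667

4.6667


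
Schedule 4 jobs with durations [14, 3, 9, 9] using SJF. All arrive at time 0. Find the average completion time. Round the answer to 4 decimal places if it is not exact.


SJF order (ascending): [3, 9, 9, 14]
Completion times:
  Job 1: burst=3, C=3
  Job 2: burst=9, C=12
  Job 3: burst=9, C=21
  Job 4: burst=14, C=35
Average completion = 71/4 = 17.75

17.75


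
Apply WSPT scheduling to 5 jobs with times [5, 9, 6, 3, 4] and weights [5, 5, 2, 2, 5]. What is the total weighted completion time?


Compute p/w ratios and sort ascending (WSPT): [(4, 5), (5, 5), (3, 2), (9, 5), (6, 2)]
Compute weighted completion times:
  Job (p=4,w=5): C=4, w*C=5*4=20
  Job (p=5,w=5): C=9, w*C=5*9=45
  Job (p=3,w=2): C=12, w*C=2*12=24
  Job (p=9,w=5): C=21, w*C=5*21=105
  Job (p=6,w=2): C=27, w*C=2*27=54
Total weighted completion time = 248

248


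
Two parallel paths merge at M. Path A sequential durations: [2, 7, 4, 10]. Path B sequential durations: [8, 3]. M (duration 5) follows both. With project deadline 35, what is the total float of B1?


Forward pass: ES(B1) = sum of predecessors on chain B = 0
EF = ES + duration = 0 + 8 = 8
Backward pass: LF(M) = deadline = 35; LS(M) = 35 - 5 = 30
LF(B1) = LS(M) - sum(successors on chain B) = 30 - 3 = 27
LS = LF - duration = 27 - 8 = 19
Total float = LS - ES = 19 - 0 = 19

19


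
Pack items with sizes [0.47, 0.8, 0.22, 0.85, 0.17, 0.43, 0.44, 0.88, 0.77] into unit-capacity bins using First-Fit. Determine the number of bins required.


Place items sequentially using First-Fit:
  Item 0.47 -> new Bin 1
  Item 0.8 -> new Bin 2
  Item 0.22 -> Bin 1 (now 0.69)
  Item 0.85 -> new Bin 3
  Item 0.17 -> Bin 1 (now 0.86)
  Item 0.43 -> new Bin 4
  Item 0.44 -> Bin 4 (now 0.87)
  Item 0.88 -> new Bin 5
  Item 0.77 -> new Bin 6
Total bins used = 6

6


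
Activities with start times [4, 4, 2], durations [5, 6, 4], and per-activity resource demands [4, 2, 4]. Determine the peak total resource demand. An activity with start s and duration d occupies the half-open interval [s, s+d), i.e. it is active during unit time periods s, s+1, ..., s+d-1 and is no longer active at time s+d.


Each activity i is active on [start_i, start_i + duration_i).
Compute total resource usage per time slot:
  t=0: active resources = [], total = 0
  t=1: active resources = [], total = 0
  t=2: active resources = [4], total = 4
  t=3: active resources = [4], total = 4
  t=4: active resources = [4, 2, 4], total = 10
  t=5: active resources = [4, 2, 4], total = 10
  t=6: active resources = [4, 2], total = 6
  t=7: active resources = [4, 2], total = 6
  t=8: active resources = [4, 2], total = 6
  t=9: active resources = [2], total = 2
Peak resource demand = 10

10


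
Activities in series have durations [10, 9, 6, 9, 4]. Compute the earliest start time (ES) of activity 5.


Activity 5 starts after activities 1 through 4 complete.
Predecessor durations: [10, 9, 6, 9]
ES = 10 + 9 + 6 + 9 = 34

34


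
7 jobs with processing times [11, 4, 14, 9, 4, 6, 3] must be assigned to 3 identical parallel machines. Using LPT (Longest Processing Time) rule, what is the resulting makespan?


Sort jobs in decreasing order (LPT): [14, 11, 9, 6, 4, 4, 3]
Assign each job to the least loaded machine:
  Machine 1: jobs [14, 4], load = 18
  Machine 2: jobs [11, 4, 3], load = 18
  Machine 3: jobs [9, 6], load = 15
Makespan = max load = 18

18


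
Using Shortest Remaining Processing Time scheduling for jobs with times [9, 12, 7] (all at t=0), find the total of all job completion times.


Since all jobs arrive at t=0, SRPT equals SPT ordering.
SPT order: [7, 9, 12]
Completion times:
  Job 1: p=7, C=7
  Job 2: p=9, C=16
  Job 3: p=12, C=28
Total completion time = 7 + 16 + 28 = 51

51


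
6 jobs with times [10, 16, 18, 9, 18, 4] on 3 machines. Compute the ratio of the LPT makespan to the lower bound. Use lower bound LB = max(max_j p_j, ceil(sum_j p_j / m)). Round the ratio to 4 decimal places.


LPT order: [18, 18, 16, 10, 9, 4]
Machine loads after assignment: [27, 22, 26]
LPT makespan = 27
Lower bound = max(max_job, ceil(total/3)) = max(18, 25) = 25
Ratio = 27 / 25 = 1.08

1.08


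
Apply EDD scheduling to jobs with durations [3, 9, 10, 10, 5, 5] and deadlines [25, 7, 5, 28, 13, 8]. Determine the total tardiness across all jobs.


Sort by due date (EDD order): [(10, 5), (9, 7), (5, 8), (5, 13), (3, 25), (10, 28)]
Compute completion times and tardiness:
  Job 1: p=10, d=5, C=10, tardiness=max(0,10-5)=5
  Job 2: p=9, d=7, C=19, tardiness=max(0,19-7)=12
  Job 3: p=5, d=8, C=24, tardiness=max(0,24-8)=16
  Job 4: p=5, d=13, C=29, tardiness=max(0,29-13)=16
  Job 5: p=3, d=25, C=32, tardiness=max(0,32-25)=7
  Job 6: p=10, d=28, C=42, tardiness=max(0,42-28)=14
Total tardiness = 70

70


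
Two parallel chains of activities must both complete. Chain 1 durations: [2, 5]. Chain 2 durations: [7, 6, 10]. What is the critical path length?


Path A total = 2 + 5 = 7
Path B total = 7 + 6 + 10 = 23
Critical path = longest path = max(7, 23) = 23

23


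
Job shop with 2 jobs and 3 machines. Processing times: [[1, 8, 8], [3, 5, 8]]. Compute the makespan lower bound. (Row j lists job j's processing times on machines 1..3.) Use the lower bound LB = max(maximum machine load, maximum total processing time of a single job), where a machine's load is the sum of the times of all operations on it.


Machine loads:
  Machine 1: 1 + 3 = 4
  Machine 2: 8 + 5 = 13
  Machine 3: 8 + 8 = 16
Max machine load = 16
Job totals:
  Job 1: 17
  Job 2: 16
Max job total = 17
Lower bound = max(16, 17) = 17

17


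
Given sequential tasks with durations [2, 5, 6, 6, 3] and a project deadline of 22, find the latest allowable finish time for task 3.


LF(activity 3) = deadline - sum of successor durations
Successors: activities 4 through 5 with durations [6, 3]
Sum of successor durations = 9
LF = 22 - 9 = 13

13


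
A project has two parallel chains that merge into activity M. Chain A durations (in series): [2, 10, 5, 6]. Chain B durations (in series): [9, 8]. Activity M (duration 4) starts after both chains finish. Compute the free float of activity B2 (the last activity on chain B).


ES(B2) = sum of predecessors on chain B = 9
EF(B2) = ES + duration = 9 + 8 = 17
Successor of B2 is M. ES(M) = max(sum(A), sum(B)) = max(23, 17) = 23
Free float = ES(successor) - EF(current) = 23 - 17 = 6

6


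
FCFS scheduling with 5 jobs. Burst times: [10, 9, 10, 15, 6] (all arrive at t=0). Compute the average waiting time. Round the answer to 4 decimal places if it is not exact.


FCFS order (as given): [10, 9, 10, 15, 6]
Waiting times:
  Job 1: wait = 0
  Job 2: wait = 10
  Job 3: wait = 19
  Job 4: wait = 29
  Job 5: wait = 44
Sum of waiting times = 102
Average waiting time = 102/5 = 20.4

20.4


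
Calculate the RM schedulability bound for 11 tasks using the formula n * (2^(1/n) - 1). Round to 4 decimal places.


Compute 2^(1/11) = 1.0650410894
Subtract 1: 1.0650410894 - 1 = 0.0650410894
Multiply by n: 11 * 0.0650410894 = 0.7154519834
Round to 4 dp: 0.7155

0.7155


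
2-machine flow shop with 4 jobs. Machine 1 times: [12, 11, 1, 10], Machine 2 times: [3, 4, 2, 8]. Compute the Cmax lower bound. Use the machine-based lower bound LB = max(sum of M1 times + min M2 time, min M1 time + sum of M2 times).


LB1 = sum(M1 times) + min(M2 times) = 34 + 2 = 36
LB2 = min(M1 times) + sum(M2 times) = 1 + 17 = 18
Lower bound = max(LB1, LB2) = max(36, 18) = 36

36


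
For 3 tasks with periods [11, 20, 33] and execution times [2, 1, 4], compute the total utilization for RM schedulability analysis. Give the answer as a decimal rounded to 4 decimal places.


Compute individual utilizations (exact fractions):
  Task 1: C/T = 2/11 (approx. 0.1818)
  Task 2: C/T = 1/20 (approx. 0.05)
  Task 3: C/T = 4/33 (approx. 0.1212)
Total utilization U = 2/11 + 1/20 + 4/33 = 233/660
Rounded to 4 decimal places: U = 0.3530
RM (Liu & Layland) bound for 3 tasks = 0.779763; compare with U = 233/660 (approx. 0.353030)
U <= bound, so schedulable by RM sufficient condition.

0.3530


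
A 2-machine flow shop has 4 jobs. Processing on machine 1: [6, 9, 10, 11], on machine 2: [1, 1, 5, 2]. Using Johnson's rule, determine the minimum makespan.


Apply Johnson's rule:
  Group 1 (a <= b): []
  Group 2 (a > b): [(3, 10, 5), (4, 11, 2), (1, 6, 1), (2, 9, 1)]
Optimal job order: [3, 4, 1, 2]
Schedule:
  Job 3: M1 done at 10, M2 done at 15
  Job 4: M1 done at 21, M2 done at 23
  Job 1: M1 done at 27, M2 done at 28
  Job 2: M1 done at 36, M2 done at 37
Makespan = 37

37


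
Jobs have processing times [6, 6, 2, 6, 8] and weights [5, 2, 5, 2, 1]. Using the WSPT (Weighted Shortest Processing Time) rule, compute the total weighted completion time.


Compute p/w ratios and sort ascending (WSPT): [(2, 5), (6, 5), (6, 2), (6, 2), (8, 1)]
Compute weighted completion times:
  Job (p=2,w=5): C=2, w*C=5*2=10
  Job (p=6,w=5): C=8, w*C=5*8=40
  Job (p=6,w=2): C=14, w*C=2*14=28
  Job (p=6,w=2): C=20, w*C=2*20=40
  Job (p=8,w=1): C=28, w*C=1*28=28
Total weighted completion time = 146

146


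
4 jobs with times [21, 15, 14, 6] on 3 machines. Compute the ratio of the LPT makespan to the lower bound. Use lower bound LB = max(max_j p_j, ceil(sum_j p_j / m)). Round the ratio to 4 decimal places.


LPT order: [21, 15, 14, 6]
Machine loads after assignment: [21, 15, 20]
LPT makespan = 21
Lower bound = max(max_job, ceil(total/3)) = max(21, 19) = 21
Ratio = 21 / 21 = 1.0

1.0


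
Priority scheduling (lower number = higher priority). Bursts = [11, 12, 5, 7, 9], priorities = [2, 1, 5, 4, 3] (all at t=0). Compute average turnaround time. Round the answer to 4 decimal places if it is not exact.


Sort by priority (ascending = highest first):
Order: [(1, 12), (2, 11), (3, 9), (4, 7), (5, 5)]
Completion times:
  Priority 1, burst=12, C=12
  Priority 2, burst=11, C=23
  Priority 3, burst=9, C=32
  Priority 4, burst=7, C=39
  Priority 5, burst=5, C=44
Average turnaround = 150/5 = 30.0

30.0


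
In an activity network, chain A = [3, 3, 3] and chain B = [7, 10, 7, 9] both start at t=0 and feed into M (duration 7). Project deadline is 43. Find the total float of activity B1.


Forward pass: ES(B1) = sum of predecessors on chain B = 0
EF = ES + duration = 0 + 7 = 7
Backward pass: LF(M) = deadline = 43; LS(M) = 43 - 7 = 36
LF(B1) = LS(M) - sum(successors on chain B) = 36 - 26 = 10
LS = LF - duration = 10 - 7 = 3
Total float = LS - ES = 3 - 0 = 3

3


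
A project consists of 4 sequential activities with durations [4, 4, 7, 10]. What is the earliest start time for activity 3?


Activity 3 starts after activities 1 through 2 complete.
Predecessor durations: [4, 4]
ES = 4 + 4 = 8

8


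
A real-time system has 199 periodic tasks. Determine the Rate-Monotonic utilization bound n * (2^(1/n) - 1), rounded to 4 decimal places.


Compute 2^(1/199) = 1.0034892249
Subtract 1: 1.0034892249 - 1 = 0.0034892249
Multiply by n: 199 * 0.0034892249 = 0.6943557551
Round to 4 dp: 0.6944

0.6944


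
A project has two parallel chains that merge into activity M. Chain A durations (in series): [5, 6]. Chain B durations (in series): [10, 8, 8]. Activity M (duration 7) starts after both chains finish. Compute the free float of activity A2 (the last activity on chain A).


ES(A2) = sum of predecessors on chain A = 5
EF(A2) = ES + duration = 5 + 6 = 11
Successor of A2 is M. ES(M) = max(sum(A), sum(B)) = max(11, 26) = 26
Free float = ES(successor) - EF(current) = 26 - 11 = 15

15


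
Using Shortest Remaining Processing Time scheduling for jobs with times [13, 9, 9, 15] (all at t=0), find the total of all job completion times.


Since all jobs arrive at t=0, SRPT equals SPT ordering.
SPT order: [9, 9, 13, 15]
Completion times:
  Job 1: p=9, C=9
  Job 2: p=9, C=18
  Job 3: p=13, C=31
  Job 4: p=15, C=46
Total completion time = 9 + 18 + 31 + 46 = 104

104


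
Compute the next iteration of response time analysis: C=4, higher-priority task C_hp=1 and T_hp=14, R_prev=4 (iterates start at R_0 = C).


R_next = C + ceil(R_prev / T_hp) * C_hp
ceil(4 / 14) = ceil(0.2857) = 1
Interference = 1 * 1 = 1
R_next = 4 + 1 = 5

5


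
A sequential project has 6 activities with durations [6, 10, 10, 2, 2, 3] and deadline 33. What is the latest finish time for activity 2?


LF(activity 2) = deadline - sum of successor durations
Successors: activities 3 through 6 with durations [10, 2, 2, 3]
Sum of successor durations = 17
LF = 33 - 17 = 16

16


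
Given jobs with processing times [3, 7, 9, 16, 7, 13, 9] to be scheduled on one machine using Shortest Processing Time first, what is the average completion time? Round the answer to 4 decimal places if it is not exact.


Sort jobs by processing time (SPT order): [3, 7, 7, 9, 9, 13, 16]
Compute completion times sequentially:
  Job 1: processing = 3, completes at 3
  Job 2: processing = 7, completes at 10
  Job 3: processing = 7, completes at 17
  Job 4: processing = 9, completes at 26
  Job 5: processing = 9, completes at 35
  Job 6: processing = 13, completes at 48
  Job 7: processing = 16, completes at 64
Sum of completion times = 203
Average completion time = 203/7 = 29.0

29.0


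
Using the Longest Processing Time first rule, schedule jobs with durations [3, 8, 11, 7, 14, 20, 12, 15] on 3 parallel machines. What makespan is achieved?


Sort jobs in decreasing order (LPT): [20, 15, 14, 12, 11, 8, 7, 3]
Assign each job to the least loaded machine:
  Machine 1: jobs [20, 8], load = 28
  Machine 2: jobs [15, 11, 7], load = 33
  Machine 3: jobs [14, 12, 3], load = 29
Makespan = max load = 33

33


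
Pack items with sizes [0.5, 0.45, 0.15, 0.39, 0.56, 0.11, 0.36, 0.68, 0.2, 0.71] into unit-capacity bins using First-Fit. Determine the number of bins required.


Place items sequentially using First-Fit:
  Item 0.5 -> new Bin 1
  Item 0.45 -> Bin 1 (now 0.95)
  Item 0.15 -> new Bin 2
  Item 0.39 -> Bin 2 (now 0.54)
  Item 0.56 -> new Bin 3
  Item 0.11 -> Bin 2 (now 0.65)
  Item 0.36 -> Bin 3 (now 0.92)
  Item 0.68 -> new Bin 4
  Item 0.2 -> Bin 2 (now 0.85)
  Item 0.71 -> new Bin 5
Total bins used = 5

5


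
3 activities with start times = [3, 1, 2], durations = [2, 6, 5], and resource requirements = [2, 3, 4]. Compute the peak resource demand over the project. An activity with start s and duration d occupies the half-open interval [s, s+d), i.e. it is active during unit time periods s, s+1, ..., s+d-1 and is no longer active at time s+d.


Each activity i is active on [start_i, start_i + duration_i).
Compute total resource usage per time slot:
  t=0: active resources = [], total = 0
  t=1: active resources = [3], total = 3
  t=2: active resources = [3, 4], total = 7
  t=3: active resources = [2, 3, 4], total = 9
  t=4: active resources = [2, 3, 4], total = 9
  t=5: active resources = [3, 4], total = 7
  t=6: active resources = [3, 4], total = 7
Peak resource demand = 9

9


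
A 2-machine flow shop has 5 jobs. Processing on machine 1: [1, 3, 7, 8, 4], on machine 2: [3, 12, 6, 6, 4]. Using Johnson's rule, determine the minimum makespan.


Apply Johnson's rule:
  Group 1 (a <= b): [(1, 1, 3), (2, 3, 12), (5, 4, 4)]
  Group 2 (a > b): [(3, 7, 6), (4, 8, 6)]
Optimal job order: [1, 2, 5, 3, 4]
Schedule:
  Job 1: M1 done at 1, M2 done at 4
  Job 2: M1 done at 4, M2 done at 16
  Job 5: M1 done at 8, M2 done at 20
  Job 3: M1 done at 15, M2 done at 26
  Job 4: M1 done at 23, M2 done at 32
Makespan = 32

32


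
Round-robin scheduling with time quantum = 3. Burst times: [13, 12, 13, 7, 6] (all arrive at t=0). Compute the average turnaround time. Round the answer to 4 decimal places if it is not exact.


Time quantum = 3
Execution trace:
  J1 runs 3 units, time = 3
  J2 runs 3 units, time = 6
  J3 runs 3 units, time = 9
  J4 runs 3 units, time = 12
  J5 runs 3 units, time = 15
  J1 runs 3 units, time = 18
  J2 runs 3 units, time = 21
  J3 runs 3 units, time = 24
  J4 runs 3 units, time = 27
  J5 runs 3 units, time = 30
  J1 runs 3 units, time = 33
  J2 runs 3 units, time = 36
  J3 runs 3 units, time = 39
  J4 runs 1 units, time = 40
  J1 runs 3 units, time = 43
  J2 runs 3 units, time = 46
  J3 runs 3 units, time = 49
  J1 runs 1 units, time = 50
  J3 runs 1 units, time = 51
Finish times: [50, 46, 51, 40, 30]
Average turnaround = 217/5 = 43.4

43.4


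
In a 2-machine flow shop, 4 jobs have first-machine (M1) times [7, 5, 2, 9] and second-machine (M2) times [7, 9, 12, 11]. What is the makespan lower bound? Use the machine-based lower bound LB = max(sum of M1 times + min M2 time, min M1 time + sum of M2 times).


LB1 = sum(M1 times) + min(M2 times) = 23 + 7 = 30
LB2 = min(M1 times) + sum(M2 times) = 2 + 39 = 41
Lower bound = max(LB1, LB2) = max(30, 41) = 41

41


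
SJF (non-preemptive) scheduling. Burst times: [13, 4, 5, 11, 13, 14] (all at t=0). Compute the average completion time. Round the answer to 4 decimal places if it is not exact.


SJF order (ascending): [4, 5, 11, 13, 13, 14]
Completion times:
  Job 1: burst=4, C=4
  Job 2: burst=5, C=9
  Job 3: burst=11, C=20
  Job 4: burst=13, C=33
  Job 5: burst=13, C=46
  Job 6: burst=14, C=60
Average completion = 172/6 = 28.6667

28.6667


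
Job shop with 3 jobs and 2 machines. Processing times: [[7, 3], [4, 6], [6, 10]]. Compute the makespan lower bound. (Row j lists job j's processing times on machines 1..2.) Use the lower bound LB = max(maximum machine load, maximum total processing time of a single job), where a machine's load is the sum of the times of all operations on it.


Machine loads:
  Machine 1: 7 + 4 + 6 = 17
  Machine 2: 3 + 6 + 10 = 19
Max machine load = 19
Job totals:
  Job 1: 10
  Job 2: 10
  Job 3: 16
Max job total = 16
Lower bound = max(19, 16) = 19

19


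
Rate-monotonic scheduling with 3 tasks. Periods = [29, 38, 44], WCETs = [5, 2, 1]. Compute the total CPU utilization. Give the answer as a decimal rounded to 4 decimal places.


Compute individual utilizations (exact fractions):
  Task 1: C/T = 5/29 (approx. 0.1724)
  Task 2: C/T = 2/38 = 1/19 (approx. 0.0526)
  Task 3: C/T = 1/44 (approx. 0.0227)
Total utilization U = 5/29 + 1/19 + 1/44 = 6007/24244
Rounded to 4 decimal places: U = 0.2478
RM (Liu & Layland) bound for 3 tasks = 0.779763; compare with U = 6007/24244 (approx. 0.247773)
U <= bound, so schedulable by RM sufficient condition.

0.2478


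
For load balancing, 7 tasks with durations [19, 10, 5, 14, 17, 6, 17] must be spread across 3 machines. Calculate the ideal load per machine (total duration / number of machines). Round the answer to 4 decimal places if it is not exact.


Total processing time = 19 + 10 + 5 + 14 + 17 + 6 + 17 = 88
Number of machines = 3
Ideal balanced load = 88 / 3 = 29.3333

29.3333


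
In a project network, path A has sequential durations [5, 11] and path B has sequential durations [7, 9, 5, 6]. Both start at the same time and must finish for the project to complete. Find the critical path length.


Path A total = 5 + 11 = 16
Path B total = 7 + 9 + 5 + 6 = 27
Critical path = longest path = max(16, 27) = 27

27


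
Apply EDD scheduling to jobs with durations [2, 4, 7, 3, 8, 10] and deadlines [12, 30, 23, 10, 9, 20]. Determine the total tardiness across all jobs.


Sort by due date (EDD order): [(8, 9), (3, 10), (2, 12), (10, 20), (7, 23), (4, 30)]
Compute completion times and tardiness:
  Job 1: p=8, d=9, C=8, tardiness=max(0,8-9)=0
  Job 2: p=3, d=10, C=11, tardiness=max(0,11-10)=1
  Job 3: p=2, d=12, C=13, tardiness=max(0,13-12)=1
  Job 4: p=10, d=20, C=23, tardiness=max(0,23-20)=3
  Job 5: p=7, d=23, C=30, tardiness=max(0,30-23)=7
  Job 6: p=4, d=30, C=34, tardiness=max(0,34-30)=4
Total tardiness = 16

16


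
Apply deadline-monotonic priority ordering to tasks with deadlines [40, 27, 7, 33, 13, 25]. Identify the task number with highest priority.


Sort tasks by relative deadline (ascending):
  Task 3: deadline = 7
  Task 5: deadline = 13
  Task 6: deadline = 25
  Task 2: deadline = 27
  Task 4: deadline = 33
  Task 1: deadline = 40
Priority order (highest first): [3, 5, 6, 2, 4, 1]
Highest priority task = 3

3


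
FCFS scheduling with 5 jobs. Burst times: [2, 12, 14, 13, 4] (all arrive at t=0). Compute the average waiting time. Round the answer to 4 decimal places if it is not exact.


FCFS order (as given): [2, 12, 14, 13, 4]
Waiting times:
  Job 1: wait = 0
  Job 2: wait = 2
  Job 3: wait = 14
  Job 4: wait = 28
  Job 5: wait = 41
Sum of waiting times = 85
Average waiting time = 85/5 = 17.0

17.0


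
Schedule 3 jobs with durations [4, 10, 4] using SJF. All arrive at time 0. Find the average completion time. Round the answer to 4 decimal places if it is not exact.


SJF order (ascending): [4, 4, 10]
Completion times:
  Job 1: burst=4, C=4
  Job 2: burst=4, C=8
  Job 3: burst=10, C=18
Average completion = 30/3 = 10.0

10.0


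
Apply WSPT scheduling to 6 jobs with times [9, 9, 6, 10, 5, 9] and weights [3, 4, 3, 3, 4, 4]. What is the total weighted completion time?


Compute p/w ratios and sort ascending (WSPT): [(5, 4), (6, 3), (9, 4), (9, 4), (9, 3), (10, 3)]
Compute weighted completion times:
  Job (p=5,w=4): C=5, w*C=4*5=20
  Job (p=6,w=3): C=11, w*C=3*11=33
  Job (p=9,w=4): C=20, w*C=4*20=80
  Job (p=9,w=4): C=29, w*C=4*29=116
  Job (p=9,w=3): C=38, w*C=3*38=114
  Job (p=10,w=3): C=48, w*C=3*48=144
Total weighted completion time = 507

507


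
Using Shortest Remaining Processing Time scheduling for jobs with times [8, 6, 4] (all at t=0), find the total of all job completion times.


Since all jobs arrive at t=0, SRPT equals SPT ordering.
SPT order: [4, 6, 8]
Completion times:
  Job 1: p=4, C=4
  Job 2: p=6, C=10
  Job 3: p=8, C=18
Total completion time = 4 + 10 + 18 = 32

32


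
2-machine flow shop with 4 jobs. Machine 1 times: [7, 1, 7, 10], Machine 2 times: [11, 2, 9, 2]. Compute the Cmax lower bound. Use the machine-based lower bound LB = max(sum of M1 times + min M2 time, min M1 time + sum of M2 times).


LB1 = sum(M1 times) + min(M2 times) = 25 + 2 = 27
LB2 = min(M1 times) + sum(M2 times) = 1 + 24 = 25
Lower bound = max(LB1, LB2) = max(27, 25) = 27

27


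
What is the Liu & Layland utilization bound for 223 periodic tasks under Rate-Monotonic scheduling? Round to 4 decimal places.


Compute 2^(1/223) = 1.0031131190
Subtract 1: 1.0031131190 - 1 = 0.0031131190
Multiply by n: 223 * 0.0031131190 = 0.6942255370
Round to 4 dp: 0.6942

0.6942


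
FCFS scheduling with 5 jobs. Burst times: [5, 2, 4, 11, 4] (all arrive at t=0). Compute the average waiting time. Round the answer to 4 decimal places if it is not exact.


FCFS order (as given): [5, 2, 4, 11, 4]
Waiting times:
  Job 1: wait = 0
  Job 2: wait = 5
  Job 3: wait = 7
  Job 4: wait = 11
  Job 5: wait = 22
Sum of waiting times = 45
Average waiting time = 45/5 = 9.0

9.0


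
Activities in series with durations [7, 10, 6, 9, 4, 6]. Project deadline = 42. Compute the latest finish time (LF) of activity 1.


LF(activity 1) = deadline - sum of successor durations
Successors: activities 2 through 6 with durations [10, 6, 9, 4, 6]
Sum of successor durations = 35
LF = 42 - 35 = 7

7


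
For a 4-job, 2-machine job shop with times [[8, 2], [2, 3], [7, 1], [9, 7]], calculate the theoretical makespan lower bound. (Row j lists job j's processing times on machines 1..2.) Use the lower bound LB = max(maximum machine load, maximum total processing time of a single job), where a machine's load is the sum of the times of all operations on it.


Machine loads:
  Machine 1: 8 + 2 + 7 + 9 = 26
  Machine 2: 2 + 3 + 1 + 7 = 13
Max machine load = 26
Job totals:
  Job 1: 10
  Job 2: 5
  Job 3: 8
  Job 4: 16
Max job total = 16
Lower bound = max(26, 16) = 26

26


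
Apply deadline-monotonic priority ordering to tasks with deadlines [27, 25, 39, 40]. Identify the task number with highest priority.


Sort tasks by relative deadline (ascending):
  Task 2: deadline = 25
  Task 1: deadline = 27
  Task 3: deadline = 39
  Task 4: deadline = 40
Priority order (highest first): [2, 1, 3, 4]
Highest priority task = 2

2


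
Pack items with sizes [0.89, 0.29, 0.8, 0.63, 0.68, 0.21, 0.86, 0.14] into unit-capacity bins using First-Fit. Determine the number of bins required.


Place items sequentially using First-Fit:
  Item 0.89 -> new Bin 1
  Item 0.29 -> new Bin 2
  Item 0.8 -> new Bin 3
  Item 0.63 -> Bin 2 (now 0.92)
  Item 0.68 -> new Bin 4
  Item 0.21 -> Bin 4 (now 0.89)
  Item 0.86 -> new Bin 5
  Item 0.14 -> Bin 3 (now 0.94)
Total bins used = 5

5


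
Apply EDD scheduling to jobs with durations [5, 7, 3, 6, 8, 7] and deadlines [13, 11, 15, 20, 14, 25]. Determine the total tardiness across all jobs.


Sort by due date (EDD order): [(7, 11), (5, 13), (8, 14), (3, 15), (6, 20), (7, 25)]
Compute completion times and tardiness:
  Job 1: p=7, d=11, C=7, tardiness=max(0,7-11)=0
  Job 2: p=5, d=13, C=12, tardiness=max(0,12-13)=0
  Job 3: p=8, d=14, C=20, tardiness=max(0,20-14)=6
  Job 4: p=3, d=15, C=23, tardiness=max(0,23-15)=8
  Job 5: p=6, d=20, C=29, tardiness=max(0,29-20)=9
  Job 6: p=7, d=25, C=36, tardiness=max(0,36-25)=11
Total tardiness = 34

34


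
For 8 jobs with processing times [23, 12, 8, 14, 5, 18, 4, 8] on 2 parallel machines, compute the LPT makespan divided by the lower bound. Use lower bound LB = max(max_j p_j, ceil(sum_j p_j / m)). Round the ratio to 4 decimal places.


LPT order: [23, 18, 14, 12, 8, 8, 5, 4]
Machine loads after assignment: [47, 45]
LPT makespan = 47
Lower bound = max(max_job, ceil(total/2)) = max(23, 46) = 46
Ratio = 47 / 46 = 1.0217

1.0217
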